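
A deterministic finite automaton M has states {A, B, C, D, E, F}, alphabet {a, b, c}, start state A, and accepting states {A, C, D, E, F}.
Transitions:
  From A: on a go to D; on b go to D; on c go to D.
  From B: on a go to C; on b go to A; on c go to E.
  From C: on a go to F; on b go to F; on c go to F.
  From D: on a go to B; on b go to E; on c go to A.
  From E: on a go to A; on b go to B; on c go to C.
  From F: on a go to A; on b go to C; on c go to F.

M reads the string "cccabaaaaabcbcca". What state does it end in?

B

A --c--> D
D --c--> A
A --c--> D
D --a--> B
B --b--> A
A --a--> D
D --a--> B
B --a--> C
C --a--> F
F --a--> A
A --b--> D
D --c--> A
A --b--> D
D --c--> A
A --c--> D
D --a--> B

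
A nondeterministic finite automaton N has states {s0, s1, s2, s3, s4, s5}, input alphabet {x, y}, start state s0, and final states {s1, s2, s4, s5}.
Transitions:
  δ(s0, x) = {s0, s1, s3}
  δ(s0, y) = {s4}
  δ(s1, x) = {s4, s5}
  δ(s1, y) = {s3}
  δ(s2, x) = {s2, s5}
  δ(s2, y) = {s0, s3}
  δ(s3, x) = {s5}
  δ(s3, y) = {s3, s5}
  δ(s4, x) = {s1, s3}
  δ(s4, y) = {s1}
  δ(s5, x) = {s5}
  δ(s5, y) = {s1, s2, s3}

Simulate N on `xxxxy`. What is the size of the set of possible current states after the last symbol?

5

Start: {s0}
read x: {s0, s1, s3}
read x: {s0, s1, s3, s4, s5}
read x: {s0, s1, s3, s4, s5}
read x: {s0, s1, s3, s4, s5}
read y: {s1, s2, s3, s4, s5}
Final reachable set {s1, s2, s3, s4, s5} has 5 states.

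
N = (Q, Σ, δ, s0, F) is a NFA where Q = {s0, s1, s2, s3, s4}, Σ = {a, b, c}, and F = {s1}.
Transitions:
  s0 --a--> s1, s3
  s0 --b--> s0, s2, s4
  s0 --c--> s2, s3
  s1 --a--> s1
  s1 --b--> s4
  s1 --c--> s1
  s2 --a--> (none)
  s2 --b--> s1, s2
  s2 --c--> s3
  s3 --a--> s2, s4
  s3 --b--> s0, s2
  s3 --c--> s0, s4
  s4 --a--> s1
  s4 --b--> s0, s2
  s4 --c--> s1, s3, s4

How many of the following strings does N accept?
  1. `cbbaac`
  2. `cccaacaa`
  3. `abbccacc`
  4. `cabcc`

`cbbaac`: accepted
`cccaacaa`: accepted
`abbccacc`: accepted
`cabcc`: accepted

4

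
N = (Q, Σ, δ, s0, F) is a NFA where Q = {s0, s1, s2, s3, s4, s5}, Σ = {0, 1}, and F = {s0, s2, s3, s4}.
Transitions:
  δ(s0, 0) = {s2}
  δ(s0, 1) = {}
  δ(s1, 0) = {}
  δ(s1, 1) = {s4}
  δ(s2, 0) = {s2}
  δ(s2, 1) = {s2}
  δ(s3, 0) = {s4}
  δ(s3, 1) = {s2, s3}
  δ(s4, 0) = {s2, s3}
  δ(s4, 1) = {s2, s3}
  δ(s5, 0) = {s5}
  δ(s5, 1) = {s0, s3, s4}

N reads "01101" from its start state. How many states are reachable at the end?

Start: {s0}
read 0: {s2}
read 1: {s2}
read 1: {s2}
read 0: {s2}
read 1: {s2}
Final reachable set {s2} has 1 state.

1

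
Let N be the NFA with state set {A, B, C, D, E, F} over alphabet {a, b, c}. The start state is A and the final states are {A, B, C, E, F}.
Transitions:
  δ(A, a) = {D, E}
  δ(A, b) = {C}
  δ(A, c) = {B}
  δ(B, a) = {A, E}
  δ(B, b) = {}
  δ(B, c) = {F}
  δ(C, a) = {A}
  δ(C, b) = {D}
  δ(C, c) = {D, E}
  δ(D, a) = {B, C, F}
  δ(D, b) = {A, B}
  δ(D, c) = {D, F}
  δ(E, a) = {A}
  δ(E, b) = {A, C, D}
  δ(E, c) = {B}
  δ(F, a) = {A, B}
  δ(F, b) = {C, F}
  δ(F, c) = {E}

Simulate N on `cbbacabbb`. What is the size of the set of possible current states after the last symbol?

0

Start: {A}
read c: {B}
read b: {}
The reachable set is empty and stays empty for the remaining 7 symbols.
Final reachable set {} has 0 states.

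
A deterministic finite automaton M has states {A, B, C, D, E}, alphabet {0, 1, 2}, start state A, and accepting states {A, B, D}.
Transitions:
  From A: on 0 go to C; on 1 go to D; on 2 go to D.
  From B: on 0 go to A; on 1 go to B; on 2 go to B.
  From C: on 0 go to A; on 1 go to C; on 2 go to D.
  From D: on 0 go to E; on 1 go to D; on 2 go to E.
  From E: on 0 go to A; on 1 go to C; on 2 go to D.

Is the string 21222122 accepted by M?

rejected

A --2--> D
D --1--> D
D --2--> E
E --2--> D
D --2--> E
E --1--> C
C --2--> D
D --2--> E
End in state E, which is not an accepting state.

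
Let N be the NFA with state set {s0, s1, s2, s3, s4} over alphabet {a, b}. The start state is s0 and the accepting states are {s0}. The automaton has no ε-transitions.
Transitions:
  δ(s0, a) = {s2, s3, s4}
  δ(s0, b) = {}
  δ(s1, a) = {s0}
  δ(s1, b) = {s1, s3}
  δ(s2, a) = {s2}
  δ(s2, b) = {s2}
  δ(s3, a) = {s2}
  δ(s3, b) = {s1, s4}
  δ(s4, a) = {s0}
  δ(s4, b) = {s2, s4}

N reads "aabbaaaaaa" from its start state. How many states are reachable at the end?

1

Start: {s0}
read a: {s2, s3, s4}
read a: {s0, s2}
read b: {s2}
read b: {s2}
read a: {s2}
read a: {s2}
read a: {s2}
read a: {s2}
read a: {s2}
read a: {s2}
Final reachable set {s2} has 1 state.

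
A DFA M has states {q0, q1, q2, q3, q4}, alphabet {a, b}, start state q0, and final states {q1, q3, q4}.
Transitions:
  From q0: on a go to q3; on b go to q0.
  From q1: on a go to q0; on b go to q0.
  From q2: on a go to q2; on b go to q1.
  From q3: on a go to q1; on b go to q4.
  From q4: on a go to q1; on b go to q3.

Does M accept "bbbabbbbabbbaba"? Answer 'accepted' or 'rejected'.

accepted

q0 --b--> q0
q0 --b--> q0
q0 --b--> q0
q0 --a--> q3
q3 --b--> q4
q4 --b--> q3
q3 --b--> q4
q4 --b--> q3
q3 --a--> q1
q1 --b--> q0
q0 --b--> q0
q0 --b--> q0
q0 --a--> q3
q3 --b--> q4
q4 --a--> q1
End in state q1, which is an accepting state.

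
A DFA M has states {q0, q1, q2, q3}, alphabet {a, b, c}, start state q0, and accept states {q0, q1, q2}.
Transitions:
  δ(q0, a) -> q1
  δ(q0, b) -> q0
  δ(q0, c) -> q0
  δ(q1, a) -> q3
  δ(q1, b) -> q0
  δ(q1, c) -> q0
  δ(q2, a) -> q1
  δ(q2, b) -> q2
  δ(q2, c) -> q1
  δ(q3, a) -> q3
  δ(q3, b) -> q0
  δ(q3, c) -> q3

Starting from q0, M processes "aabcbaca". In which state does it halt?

q1

q0 --a--> q1
q1 --a--> q3
q3 --b--> q0
q0 --c--> q0
q0 --b--> q0
q0 --a--> q1
q1 --c--> q0
q0 --a--> q1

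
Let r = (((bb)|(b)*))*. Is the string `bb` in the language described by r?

Split into 2 pieces b · b; each matches ((bb)|(b)*).

yes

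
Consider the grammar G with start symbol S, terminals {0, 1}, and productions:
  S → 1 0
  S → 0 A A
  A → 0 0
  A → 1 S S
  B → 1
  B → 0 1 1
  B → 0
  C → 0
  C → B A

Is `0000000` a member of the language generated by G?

no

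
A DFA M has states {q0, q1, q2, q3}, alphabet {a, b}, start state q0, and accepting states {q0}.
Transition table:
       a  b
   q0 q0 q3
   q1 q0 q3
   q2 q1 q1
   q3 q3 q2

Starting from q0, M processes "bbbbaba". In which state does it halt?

q1

q0 --b--> q3
q3 --b--> q2
q2 --b--> q1
q1 --b--> q3
q3 --a--> q3
q3 --b--> q2
q2 --a--> q1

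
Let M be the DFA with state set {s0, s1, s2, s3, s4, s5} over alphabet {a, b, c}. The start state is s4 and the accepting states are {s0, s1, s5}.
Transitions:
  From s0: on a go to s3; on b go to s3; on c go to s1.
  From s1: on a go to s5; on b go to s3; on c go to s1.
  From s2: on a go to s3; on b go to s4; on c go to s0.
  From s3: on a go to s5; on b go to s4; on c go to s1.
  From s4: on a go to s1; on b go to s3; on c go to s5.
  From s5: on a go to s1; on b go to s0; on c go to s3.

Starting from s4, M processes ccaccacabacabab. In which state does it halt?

s4

s4 --c--> s5
s5 --c--> s3
s3 --a--> s5
s5 --c--> s3
s3 --c--> s1
s1 --a--> s5
s5 --c--> s3
s3 --a--> s5
s5 --b--> s0
s0 --a--> s3
s3 --c--> s1
s1 --a--> s5
s5 --b--> s0
s0 --a--> s3
s3 --b--> s4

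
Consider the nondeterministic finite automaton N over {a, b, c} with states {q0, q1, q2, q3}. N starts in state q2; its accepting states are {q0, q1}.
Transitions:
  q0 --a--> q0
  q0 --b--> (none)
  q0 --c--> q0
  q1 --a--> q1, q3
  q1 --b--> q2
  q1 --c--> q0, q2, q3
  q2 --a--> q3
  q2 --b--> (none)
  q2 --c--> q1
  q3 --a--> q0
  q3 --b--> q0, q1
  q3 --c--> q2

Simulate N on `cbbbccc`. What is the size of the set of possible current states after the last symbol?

0

Start: {q2}
read c: {q1}
read b: {q2}
read b: {}
The reachable set is empty and stays empty for the remaining 4 symbols.
Final reachable set {} has 0 states.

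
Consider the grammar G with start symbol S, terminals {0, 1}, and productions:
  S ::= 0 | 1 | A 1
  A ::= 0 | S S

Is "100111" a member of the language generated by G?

S ⇒ A1 ⇒ SS1 ⇒ 1S1 ⇒ 1A11 ⇒ 1SS11 ⇒ 10S11 ⇒ 10A111 ⇒ 100111

yes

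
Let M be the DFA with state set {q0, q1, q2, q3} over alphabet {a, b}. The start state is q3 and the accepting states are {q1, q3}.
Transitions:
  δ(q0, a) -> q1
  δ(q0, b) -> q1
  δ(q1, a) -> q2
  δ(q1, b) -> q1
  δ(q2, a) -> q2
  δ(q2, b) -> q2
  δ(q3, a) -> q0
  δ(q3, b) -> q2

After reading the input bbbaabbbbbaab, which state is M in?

q3 --b--> q2
q2 --b--> q2
q2 --b--> q2
q2 --a--> q2
q2 --a--> q2
q2 --b--> q2
q2 --b--> q2
q2 --b--> q2
q2 --b--> q2
q2 --b--> q2
q2 --a--> q2
q2 --a--> q2
q2 --b--> q2

q2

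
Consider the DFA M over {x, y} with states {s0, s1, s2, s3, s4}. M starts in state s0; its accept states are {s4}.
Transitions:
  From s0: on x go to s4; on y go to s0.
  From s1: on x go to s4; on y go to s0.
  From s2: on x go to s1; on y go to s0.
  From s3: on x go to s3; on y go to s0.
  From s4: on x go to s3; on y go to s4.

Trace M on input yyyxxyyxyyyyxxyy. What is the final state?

s0

s0 --y--> s0
s0 --y--> s0
s0 --y--> s0
s0 --x--> s4
s4 --x--> s3
s3 --y--> s0
s0 --y--> s0
s0 --x--> s4
s4 --y--> s4
s4 --y--> s4
s4 --y--> s4
s4 --y--> s4
s4 --x--> s3
s3 --x--> s3
s3 --y--> s0
s0 --y--> s0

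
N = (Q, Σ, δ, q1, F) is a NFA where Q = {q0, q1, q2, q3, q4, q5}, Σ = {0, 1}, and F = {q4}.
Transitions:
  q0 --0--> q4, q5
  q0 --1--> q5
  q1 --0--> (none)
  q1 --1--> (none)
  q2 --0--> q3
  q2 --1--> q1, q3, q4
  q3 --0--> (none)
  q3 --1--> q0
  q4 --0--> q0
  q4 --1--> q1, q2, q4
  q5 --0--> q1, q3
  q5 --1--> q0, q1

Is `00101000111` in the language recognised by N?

rejected

Start: {q1}
read 0: {}
The reachable set is empty and stays empty for the remaining 10 symbols.
Reachable ∩ accepting = {} — empty.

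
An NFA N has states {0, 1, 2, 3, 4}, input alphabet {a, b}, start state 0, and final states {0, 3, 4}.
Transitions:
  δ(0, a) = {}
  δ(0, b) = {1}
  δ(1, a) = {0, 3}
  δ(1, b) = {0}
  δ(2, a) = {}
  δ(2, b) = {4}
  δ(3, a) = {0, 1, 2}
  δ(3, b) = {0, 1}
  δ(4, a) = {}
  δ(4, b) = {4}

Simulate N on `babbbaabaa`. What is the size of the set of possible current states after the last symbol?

Start: {0}
read b: {1}
read a: {0, 3}
read b: {0, 1}
read b: {0, 1}
read b: {0, 1}
read a: {0, 3}
read a: {0, 1, 2}
read b: {0, 1, 4}
read a: {0, 3}
read a: {0, 1, 2}
Final reachable set {0, 1, 2} has 3 states.

3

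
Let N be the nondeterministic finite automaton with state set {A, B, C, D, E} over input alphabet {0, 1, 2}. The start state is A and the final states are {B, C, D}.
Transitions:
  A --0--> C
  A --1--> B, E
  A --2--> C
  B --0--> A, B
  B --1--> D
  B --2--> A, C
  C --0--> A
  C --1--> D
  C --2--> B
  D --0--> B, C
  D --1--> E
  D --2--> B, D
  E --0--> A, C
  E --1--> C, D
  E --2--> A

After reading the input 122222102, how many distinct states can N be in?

Start: {A}
read 1: {B, E}
read 2: {A, C}
read 2: {B, C}
read 2: {A, B, C}
read 2: {A, B, C}
read 2: {A, B, C}
read 1: {B, D, E}
read 0: {A, B, C}
read 2: {A, B, C}
Final reachable set {A, B, C} has 3 states.

3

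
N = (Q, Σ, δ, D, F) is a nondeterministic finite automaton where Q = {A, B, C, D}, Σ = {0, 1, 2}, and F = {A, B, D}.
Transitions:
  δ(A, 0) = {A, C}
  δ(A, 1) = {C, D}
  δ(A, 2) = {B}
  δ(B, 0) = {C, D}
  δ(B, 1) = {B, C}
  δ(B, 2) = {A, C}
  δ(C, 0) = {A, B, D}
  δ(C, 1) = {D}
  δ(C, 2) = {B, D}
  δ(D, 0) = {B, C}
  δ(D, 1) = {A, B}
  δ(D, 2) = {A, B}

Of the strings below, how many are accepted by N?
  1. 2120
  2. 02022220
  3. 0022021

2120: accepted
02022220: accepted
0022021: accepted

3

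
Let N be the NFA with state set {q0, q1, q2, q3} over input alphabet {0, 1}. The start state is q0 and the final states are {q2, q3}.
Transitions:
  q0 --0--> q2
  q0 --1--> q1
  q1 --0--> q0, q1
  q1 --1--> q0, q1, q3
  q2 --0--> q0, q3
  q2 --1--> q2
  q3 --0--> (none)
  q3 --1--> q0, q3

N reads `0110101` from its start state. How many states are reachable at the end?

Start: {q0}
read 0: {q2}
read 1: {q2}
read 1: {q2}
read 0: {q0, q3}
read 1: {q0, q1, q3}
read 0: {q0, q1, q2}
read 1: {q0, q1, q2, q3}
Final reachable set {q0, q1, q2, q3} has 4 states.

4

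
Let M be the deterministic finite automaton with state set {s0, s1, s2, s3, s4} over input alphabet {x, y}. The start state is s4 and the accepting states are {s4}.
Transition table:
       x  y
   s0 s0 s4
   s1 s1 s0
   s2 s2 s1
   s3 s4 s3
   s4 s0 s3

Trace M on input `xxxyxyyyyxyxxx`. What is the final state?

s4 --x--> s0
s0 --x--> s0
s0 --x--> s0
s0 --y--> s4
s4 --x--> s0
s0 --y--> s4
s4 --y--> s3
s3 --y--> s3
s3 --y--> s3
s3 --x--> s4
s4 --y--> s3
s3 --x--> s4
s4 --x--> s0
s0 --x--> s0

s0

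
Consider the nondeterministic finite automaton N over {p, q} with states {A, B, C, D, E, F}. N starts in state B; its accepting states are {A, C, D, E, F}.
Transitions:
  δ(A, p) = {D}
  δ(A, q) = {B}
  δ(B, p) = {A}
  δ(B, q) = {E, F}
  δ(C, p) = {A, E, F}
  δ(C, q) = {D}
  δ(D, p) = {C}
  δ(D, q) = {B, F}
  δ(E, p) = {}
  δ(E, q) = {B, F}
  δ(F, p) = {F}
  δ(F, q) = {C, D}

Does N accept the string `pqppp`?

Start: {B}
read p: {A}
read q: {B}
read p: {A}
read p: {D}
read p: {C}
Reachable ∩ accepting = {C} — nonempty.

accepted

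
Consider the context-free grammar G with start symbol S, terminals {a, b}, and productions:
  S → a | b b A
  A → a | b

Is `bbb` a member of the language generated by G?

S ⇒ bbA ⇒ bbb

yes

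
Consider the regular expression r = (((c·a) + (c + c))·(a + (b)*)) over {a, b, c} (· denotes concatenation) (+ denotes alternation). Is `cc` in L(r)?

no

No split of cc into u·v has ((c·a)+(c+c)) matching u and (a+(b)*) matching v.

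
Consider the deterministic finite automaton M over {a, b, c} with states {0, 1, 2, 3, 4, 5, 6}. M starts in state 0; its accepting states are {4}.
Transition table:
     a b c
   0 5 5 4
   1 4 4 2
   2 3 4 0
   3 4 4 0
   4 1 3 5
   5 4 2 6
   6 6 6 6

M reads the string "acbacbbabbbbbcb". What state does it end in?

0 --a--> 5
5 --c--> 6
6 --b--> 6
6 --a--> 6
6 --c--> 6
6 --b--> 6
6 --b--> 6
6 --a--> 6
6 --b--> 6
6 --b--> 6
6 --b--> 6
6 --b--> 6
6 --b--> 6
6 --c--> 6
6 --b--> 6

6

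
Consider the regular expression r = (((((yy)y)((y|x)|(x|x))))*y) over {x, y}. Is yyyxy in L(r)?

Split as yyyx·y: ((((yy)y)((y|x)|(x|x))))* matches yyyx and y matches y.

yes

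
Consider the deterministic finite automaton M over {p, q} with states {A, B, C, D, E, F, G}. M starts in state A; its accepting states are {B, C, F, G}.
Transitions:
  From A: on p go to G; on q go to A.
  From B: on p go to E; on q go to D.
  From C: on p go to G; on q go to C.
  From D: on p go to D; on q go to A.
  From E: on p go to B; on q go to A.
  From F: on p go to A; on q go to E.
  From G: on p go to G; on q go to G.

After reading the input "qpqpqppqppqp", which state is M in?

G

A --q--> A
A --p--> G
G --q--> G
G --p--> G
G --q--> G
G --p--> G
G --p--> G
G --q--> G
G --p--> G
G --p--> G
G --q--> G
G --p--> G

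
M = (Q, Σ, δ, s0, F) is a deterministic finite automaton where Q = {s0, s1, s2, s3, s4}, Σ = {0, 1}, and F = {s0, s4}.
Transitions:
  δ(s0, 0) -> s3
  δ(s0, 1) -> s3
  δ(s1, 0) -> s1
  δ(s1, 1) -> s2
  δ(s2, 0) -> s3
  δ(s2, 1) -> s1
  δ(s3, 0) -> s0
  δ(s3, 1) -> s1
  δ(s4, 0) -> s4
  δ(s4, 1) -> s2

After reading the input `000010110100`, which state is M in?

s0

s0 --0--> s3
s3 --0--> s0
s0 --0--> s3
s3 --0--> s0
s0 --1--> s3
s3 --0--> s0
s0 --1--> s3
s3 --1--> s1
s1 --0--> s1
s1 --1--> s2
s2 --0--> s3
s3 --0--> s0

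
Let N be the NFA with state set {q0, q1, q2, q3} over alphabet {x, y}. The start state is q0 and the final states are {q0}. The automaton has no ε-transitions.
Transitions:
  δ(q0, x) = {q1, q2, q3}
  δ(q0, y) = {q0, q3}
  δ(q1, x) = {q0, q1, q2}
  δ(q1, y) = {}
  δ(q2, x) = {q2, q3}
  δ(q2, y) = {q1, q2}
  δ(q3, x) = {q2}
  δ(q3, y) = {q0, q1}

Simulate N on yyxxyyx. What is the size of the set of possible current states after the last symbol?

4

Start: {q0}
read y: {q0, q3}
read y: {q0, q1, q3}
read x: {q0, q1, q2, q3}
read x: {q0, q1, q2, q3}
read y: {q0, q1, q2, q3}
read y: {q0, q1, q2, q3}
read x: {q0, q1, q2, q3}
Final reachable set {q0, q1, q2, q3} has 4 states.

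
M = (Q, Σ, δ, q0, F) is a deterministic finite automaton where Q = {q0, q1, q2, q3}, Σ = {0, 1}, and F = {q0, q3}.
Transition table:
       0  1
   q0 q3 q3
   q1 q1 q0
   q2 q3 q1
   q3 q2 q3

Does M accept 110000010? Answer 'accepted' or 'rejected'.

rejected

q0 --1--> q3
q3 --1--> q3
q3 --0--> q2
q2 --0--> q3
q3 --0--> q2
q2 --0--> q3
q3 --0--> q2
q2 --1--> q1
q1 --0--> q1
End in state q1, which is not an accepting state.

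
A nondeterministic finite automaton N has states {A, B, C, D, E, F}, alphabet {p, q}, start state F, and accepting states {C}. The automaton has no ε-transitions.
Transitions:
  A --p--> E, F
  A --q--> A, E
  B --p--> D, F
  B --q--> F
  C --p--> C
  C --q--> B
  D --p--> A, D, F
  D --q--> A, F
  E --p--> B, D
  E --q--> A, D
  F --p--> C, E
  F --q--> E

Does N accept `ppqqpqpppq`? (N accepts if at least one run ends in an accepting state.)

rejected

Start: {F}
read p: {C, E}
read p: {B, C, D}
read q: {A, B, F}
read q: {A, E, F}
read p: {B, C, D, E, F}
read q: {A, B, D, E, F}
read p: {A, B, C, D, E, F}
read p: {A, B, C, D, E, F}
read p: {A, B, C, D, E, F}
read q: {A, B, D, E, F}
Reachable ∩ accepting = {} — empty.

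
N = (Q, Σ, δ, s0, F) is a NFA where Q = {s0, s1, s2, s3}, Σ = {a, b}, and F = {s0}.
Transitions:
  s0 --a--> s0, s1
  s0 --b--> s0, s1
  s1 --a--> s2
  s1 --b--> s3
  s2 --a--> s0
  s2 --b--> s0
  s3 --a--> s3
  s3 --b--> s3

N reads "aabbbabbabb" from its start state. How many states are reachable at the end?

3

Start: {s0}
read a: {s0, s1}
read a: {s0, s1, s2}
read b: {s0, s1, s3}
read b: {s0, s1, s3}
read b: {s0, s1, s3}
read a: {s0, s1, s2, s3}
read b: {s0, s1, s3}
read b: {s0, s1, s3}
read a: {s0, s1, s2, s3}
read b: {s0, s1, s3}
read b: {s0, s1, s3}
Final reachable set {s0, s1, s3} has 3 states.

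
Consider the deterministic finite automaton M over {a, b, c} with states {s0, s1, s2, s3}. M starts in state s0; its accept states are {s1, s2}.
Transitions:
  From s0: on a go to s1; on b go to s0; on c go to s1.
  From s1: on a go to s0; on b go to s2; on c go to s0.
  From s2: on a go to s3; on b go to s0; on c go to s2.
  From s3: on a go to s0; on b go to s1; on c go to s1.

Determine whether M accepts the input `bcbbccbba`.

accepted

s0 --b--> s0
s0 --c--> s1
s1 --b--> s2
s2 --b--> s0
s0 --c--> s1
s1 --c--> s0
s0 --b--> s0
s0 --b--> s0
s0 --a--> s1
End in state s1, which is an accepting state.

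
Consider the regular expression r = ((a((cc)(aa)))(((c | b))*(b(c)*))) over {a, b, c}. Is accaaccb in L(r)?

yes

Split as accaa·ccb: (a((cc)(aa))) matches accaa and (((c|b))*(b(c)*)) matches ccb.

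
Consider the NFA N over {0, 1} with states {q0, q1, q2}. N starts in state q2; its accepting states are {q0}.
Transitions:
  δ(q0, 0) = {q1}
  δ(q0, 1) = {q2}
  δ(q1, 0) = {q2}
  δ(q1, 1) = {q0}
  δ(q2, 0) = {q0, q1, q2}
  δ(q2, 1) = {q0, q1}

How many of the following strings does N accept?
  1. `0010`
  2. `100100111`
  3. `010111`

`0010`: accepted
`100100111`: accepted
`010111`: accepted

3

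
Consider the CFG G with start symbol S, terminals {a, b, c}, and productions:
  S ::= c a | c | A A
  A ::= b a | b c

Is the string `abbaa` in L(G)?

no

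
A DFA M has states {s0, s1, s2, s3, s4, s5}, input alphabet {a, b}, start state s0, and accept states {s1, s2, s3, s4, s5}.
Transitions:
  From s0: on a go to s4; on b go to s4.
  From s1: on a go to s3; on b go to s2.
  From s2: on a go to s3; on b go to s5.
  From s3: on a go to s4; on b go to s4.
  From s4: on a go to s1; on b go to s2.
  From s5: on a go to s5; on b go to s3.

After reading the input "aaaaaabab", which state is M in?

s2

s0 --a--> s4
s4 --a--> s1
s1 --a--> s3
s3 --a--> s4
s4 --a--> s1
s1 --a--> s3
s3 --b--> s4
s4 --a--> s1
s1 --b--> s2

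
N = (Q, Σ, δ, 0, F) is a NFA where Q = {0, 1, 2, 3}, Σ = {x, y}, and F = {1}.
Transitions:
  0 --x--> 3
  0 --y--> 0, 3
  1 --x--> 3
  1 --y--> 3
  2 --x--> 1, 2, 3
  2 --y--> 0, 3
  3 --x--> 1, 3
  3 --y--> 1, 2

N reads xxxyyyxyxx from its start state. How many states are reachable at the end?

Start: {0}
read x: {3}
read x: {1, 3}
read x: {1, 3}
read y: {1, 2, 3}
read y: {0, 1, 2, 3}
read y: {0, 1, 2, 3}
read x: {1, 2, 3}
read y: {0, 1, 2, 3}
read x: {1, 2, 3}
read x: {1, 2, 3}
Final reachable set {1, 2, 3} has 3 states.

3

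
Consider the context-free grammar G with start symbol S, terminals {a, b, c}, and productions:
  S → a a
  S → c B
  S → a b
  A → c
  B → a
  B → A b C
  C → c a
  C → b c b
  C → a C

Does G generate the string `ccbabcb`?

S ⇒ cB ⇒ cAbC ⇒ ccbC ⇒ ccbaC ⇒ ccbabcb

yes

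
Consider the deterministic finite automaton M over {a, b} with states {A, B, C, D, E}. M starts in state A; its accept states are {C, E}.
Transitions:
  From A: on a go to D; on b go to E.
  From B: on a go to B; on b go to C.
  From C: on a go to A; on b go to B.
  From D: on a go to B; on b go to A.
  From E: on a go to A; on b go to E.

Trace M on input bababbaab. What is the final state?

A --b--> E
E --a--> A
A --b--> E
E --a--> A
A --b--> E
E --b--> E
E --a--> A
A --a--> D
D --b--> A

A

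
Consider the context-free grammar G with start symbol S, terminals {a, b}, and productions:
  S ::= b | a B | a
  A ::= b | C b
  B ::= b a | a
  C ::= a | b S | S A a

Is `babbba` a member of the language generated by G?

no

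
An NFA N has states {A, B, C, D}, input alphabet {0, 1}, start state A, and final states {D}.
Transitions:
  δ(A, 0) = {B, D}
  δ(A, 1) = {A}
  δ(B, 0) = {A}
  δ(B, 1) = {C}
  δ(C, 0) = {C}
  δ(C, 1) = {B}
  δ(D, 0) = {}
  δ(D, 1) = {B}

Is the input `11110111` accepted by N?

rejected

Start: {A}
read 1: {A}
read 1: {A}
read 1: {A}
read 1: {A}
read 0: {B, D}
read 1: {B, C}
read 1: {B, C}
read 1: {B, C}
Reachable ∩ accepting = {} — empty.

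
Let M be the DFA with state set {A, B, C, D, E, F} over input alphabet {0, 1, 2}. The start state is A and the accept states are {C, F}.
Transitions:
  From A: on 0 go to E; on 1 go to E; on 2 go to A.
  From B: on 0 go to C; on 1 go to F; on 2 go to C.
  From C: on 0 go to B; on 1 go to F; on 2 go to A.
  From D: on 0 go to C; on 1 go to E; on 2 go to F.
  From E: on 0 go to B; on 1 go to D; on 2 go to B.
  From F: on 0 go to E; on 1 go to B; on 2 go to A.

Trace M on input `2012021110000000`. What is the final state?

C

A --2--> A
A --0--> E
E --1--> D
D --2--> F
F --0--> E
E --2--> B
B --1--> F
F --1--> B
B --1--> F
F --0--> E
E --0--> B
B --0--> C
C --0--> B
B --0--> C
C --0--> B
B --0--> C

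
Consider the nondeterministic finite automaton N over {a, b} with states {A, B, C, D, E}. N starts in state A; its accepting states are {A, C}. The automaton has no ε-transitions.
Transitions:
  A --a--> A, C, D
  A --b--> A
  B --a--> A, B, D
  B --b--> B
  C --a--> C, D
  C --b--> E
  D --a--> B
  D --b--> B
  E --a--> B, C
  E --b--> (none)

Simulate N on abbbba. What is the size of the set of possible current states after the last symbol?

4

Start: {A}
read a: {A, C, D}
read b: {A, B, E}
read b: {A, B}
read b: {A, B}
read b: {A, B}
read a: {A, B, C, D}
Final reachable set {A, B, C, D} has 4 states.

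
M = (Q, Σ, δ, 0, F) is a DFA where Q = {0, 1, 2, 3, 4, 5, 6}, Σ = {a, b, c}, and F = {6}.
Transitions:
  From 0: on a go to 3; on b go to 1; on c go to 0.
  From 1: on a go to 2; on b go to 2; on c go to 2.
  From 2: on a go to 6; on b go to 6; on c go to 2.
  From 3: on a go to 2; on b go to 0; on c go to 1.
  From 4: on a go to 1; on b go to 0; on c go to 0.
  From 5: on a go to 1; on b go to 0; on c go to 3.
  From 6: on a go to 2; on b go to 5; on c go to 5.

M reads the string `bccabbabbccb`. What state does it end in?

0 --b--> 1
1 --c--> 2
2 --c--> 2
2 --a--> 6
6 --b--> 5
5 --b--> 0
0 --a--> 3
3 --b--> 0
0 --b--> 1
1 --c--> 2
2 --c--> 2
2 --b--> 6

6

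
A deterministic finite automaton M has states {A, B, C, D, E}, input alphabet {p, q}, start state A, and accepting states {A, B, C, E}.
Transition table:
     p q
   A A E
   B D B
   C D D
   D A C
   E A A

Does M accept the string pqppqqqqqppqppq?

accepted

A --p--> A
A --q--> E
E --p--> A
A --p--> A
A --q--> E
E --q--> A
A --q--> E
E --q--> A
A --q--> E
E --p--> A
A --p--> A
A --q--> E
E --p--> A
A --p--> A
A --q--> E
End in state E, which is an accepting state.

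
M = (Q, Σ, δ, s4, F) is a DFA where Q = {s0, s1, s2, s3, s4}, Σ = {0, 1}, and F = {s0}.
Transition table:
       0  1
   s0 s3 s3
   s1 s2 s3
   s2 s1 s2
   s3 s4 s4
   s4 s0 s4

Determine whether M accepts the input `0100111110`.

s4 --0--> s0
s0 --1--> s3
s3 --0--> s4
s4 --0--> s0
s0 --1--> s3
s3 --1--> s4
s4 --1--> s4
s4 --1--> s4
s4 --1--> s4
s4 --0--> s0
End in state s0, which is an accepting state.

accepted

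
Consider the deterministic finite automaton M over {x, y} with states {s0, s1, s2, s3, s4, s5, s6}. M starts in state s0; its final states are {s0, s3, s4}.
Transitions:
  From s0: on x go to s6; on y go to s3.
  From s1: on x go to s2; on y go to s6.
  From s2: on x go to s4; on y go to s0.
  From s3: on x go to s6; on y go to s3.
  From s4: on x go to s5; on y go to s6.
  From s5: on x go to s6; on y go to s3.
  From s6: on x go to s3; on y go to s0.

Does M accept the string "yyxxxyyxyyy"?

accepted

s0 --y--> s3
s3 --y--> s3
s3 --x--> s6
s6 --x--> s3
s3 --x--> s6
s6 --y--> s0
s0 --y--> s3
s3 --x--> s6
s6 --y--> s0
s0 --y--> s3
s3 --y--> s3
End in state s3, which is an accepting state.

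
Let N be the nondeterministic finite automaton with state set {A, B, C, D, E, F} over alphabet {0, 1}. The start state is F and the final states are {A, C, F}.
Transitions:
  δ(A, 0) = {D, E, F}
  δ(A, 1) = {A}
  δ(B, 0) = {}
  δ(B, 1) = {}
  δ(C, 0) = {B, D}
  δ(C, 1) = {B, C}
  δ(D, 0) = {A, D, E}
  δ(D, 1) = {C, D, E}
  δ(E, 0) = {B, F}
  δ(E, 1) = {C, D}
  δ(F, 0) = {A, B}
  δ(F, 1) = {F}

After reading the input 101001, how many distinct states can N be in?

Start: {F}
read 1: {F}
read 0: {A, B}
read 1: {A}
read 0: {D, E, F}
read 0: {A, B, D, E, F}
read 1: {A, C, D, E, F}
Final reachable set {A, C, D, E, F} has 5 states.

5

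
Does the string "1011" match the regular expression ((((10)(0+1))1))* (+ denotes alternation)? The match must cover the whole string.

Split into 1 piece 1011; each matches (((10)(0+1))1).

yes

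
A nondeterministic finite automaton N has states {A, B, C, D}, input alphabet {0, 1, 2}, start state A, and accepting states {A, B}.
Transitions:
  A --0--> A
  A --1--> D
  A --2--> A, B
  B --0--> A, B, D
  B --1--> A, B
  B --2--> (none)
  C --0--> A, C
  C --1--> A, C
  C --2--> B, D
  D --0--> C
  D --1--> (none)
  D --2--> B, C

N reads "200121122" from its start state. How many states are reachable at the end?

Start: {A}
read 2: {A, B}
read 0: {A, B, D}
read 0: {A, B, C, D}
read 1: {A, B, C, D}
read 2: {A, B, C, D}
read 1: {A, B, C, D}
read 1: {A, B, C, D}
read 2: {A, B, C, D}
read 2: {A, B, C, D}
Final reachable set {A, B, C, D} has 4 states.

4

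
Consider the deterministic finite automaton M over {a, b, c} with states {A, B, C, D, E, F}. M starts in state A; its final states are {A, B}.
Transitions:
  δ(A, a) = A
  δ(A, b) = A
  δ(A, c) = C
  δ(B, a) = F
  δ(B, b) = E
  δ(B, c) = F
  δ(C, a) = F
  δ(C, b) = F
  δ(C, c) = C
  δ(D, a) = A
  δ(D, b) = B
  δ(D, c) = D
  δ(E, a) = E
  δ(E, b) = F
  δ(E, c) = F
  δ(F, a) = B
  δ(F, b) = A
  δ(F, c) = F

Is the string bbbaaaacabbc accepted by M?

rejected

A --b--> A
A --b--> A
A --b--> A
A --a--> A
A --a--> A
A --a--> A
A --a--> A
A --c--> C
C --a--> F
F --b--> A
A --b--> A
A --c--> C
End in state C, which is not an accepting state.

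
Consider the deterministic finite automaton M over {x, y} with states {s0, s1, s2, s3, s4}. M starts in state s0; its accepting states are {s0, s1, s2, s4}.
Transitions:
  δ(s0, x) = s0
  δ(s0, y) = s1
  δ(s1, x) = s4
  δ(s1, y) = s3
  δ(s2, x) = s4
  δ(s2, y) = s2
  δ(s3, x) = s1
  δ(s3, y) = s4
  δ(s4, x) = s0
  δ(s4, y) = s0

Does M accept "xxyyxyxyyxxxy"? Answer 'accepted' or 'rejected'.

accepted

s0 --x--> s0
s0 --x--> s0
s0 --y--> s1
s1 --y--> s3
s3 --x--> s1
s1 --y--> s3
s3 --x--> s1
s1 --y--> s3
s3 --y--> s4
s4 --x--> s0
s0 --x--> s0
s0 --x--> s0
s0 --y--> s1
End in state s1, which is an accepting state.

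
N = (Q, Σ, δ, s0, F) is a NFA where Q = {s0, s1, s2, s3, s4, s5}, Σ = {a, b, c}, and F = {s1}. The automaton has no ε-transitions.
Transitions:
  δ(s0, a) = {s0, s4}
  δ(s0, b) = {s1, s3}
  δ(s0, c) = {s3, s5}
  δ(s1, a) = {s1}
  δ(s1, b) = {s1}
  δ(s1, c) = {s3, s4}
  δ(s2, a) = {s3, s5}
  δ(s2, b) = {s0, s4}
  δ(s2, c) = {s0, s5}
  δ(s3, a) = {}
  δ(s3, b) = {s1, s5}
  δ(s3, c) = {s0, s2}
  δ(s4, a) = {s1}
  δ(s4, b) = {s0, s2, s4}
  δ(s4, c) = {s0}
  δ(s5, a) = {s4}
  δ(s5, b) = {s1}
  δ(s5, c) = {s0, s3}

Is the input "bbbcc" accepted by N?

Start: {s0}
read b: {s1, s3}
read b: {s1, s5}
read b: {s1}
read c: {s3, s4}
read c: {s0, s2}
Reachable ∩ accepting = {} — empty.

rejected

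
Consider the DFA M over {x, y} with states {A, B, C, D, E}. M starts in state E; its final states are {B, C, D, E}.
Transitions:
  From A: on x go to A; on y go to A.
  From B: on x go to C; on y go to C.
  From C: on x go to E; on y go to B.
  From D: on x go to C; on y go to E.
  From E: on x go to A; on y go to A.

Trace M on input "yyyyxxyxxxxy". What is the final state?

A

E --y--> A
A --y--> A
A --y--> A
A --y--> A
A --x--> A
A --x--> A
A --y--> A
A --x--> A
A --x--> A
A --x--> A
A --x--> A
A --y--> A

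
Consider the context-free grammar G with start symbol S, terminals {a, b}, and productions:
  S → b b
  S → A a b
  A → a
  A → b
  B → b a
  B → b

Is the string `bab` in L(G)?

S ⇒ Aab ⇒ bab

yes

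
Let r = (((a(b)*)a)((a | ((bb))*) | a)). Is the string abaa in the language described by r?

yes

Split as aba·a: ((a(b)*)a) matches aba and ((a|((bb))*)|a) matches a.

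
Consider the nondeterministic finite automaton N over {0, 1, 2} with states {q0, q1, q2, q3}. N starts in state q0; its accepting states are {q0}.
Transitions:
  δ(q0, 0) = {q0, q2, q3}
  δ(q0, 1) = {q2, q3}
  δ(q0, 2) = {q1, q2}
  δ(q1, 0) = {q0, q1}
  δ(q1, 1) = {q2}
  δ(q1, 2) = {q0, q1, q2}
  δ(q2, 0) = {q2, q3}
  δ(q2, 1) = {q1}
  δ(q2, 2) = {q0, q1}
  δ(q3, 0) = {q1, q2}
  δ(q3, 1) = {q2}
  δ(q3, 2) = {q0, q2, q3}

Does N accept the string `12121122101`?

rejected

Start: {q0}
read 1: {q2, q3}
read 2: {q0, q1, q2, q3}
read 1: {q1, q2, q3}
read 2: {q0, q1, q2, q3}
read 1: {q1, q2, q3}
read 1: {q1, q2}
read 2: {q0, q1, q2}
read 2: {q0, q1, q2}
read 1: {q1, q2, q3}
read 0: {q0, q1, q2, q3}
read 1: {q1, q2, q3}
Reachable ∩ accepting = {} — empty.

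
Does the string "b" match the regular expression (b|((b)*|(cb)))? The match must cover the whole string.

yes

The left alternative b matches b.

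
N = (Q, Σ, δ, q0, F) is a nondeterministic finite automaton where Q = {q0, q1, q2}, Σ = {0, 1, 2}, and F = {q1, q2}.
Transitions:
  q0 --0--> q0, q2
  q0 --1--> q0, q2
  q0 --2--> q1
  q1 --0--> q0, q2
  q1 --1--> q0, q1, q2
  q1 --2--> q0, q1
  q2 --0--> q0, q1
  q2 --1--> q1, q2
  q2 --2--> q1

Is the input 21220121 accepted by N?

Start: {q0}
read 2: {q1}
read 1: {q0, q1, q2}
read 2: {q0, q1}
read 2: {q0, q1}
read 0: {q0, q2}
read 1: {q0, q1, q2}
read 2: {q0, q1}
read 1: {q0, q1, q2}
Reachable ∩ accepting = {q1, q2} — nonempty.

accepted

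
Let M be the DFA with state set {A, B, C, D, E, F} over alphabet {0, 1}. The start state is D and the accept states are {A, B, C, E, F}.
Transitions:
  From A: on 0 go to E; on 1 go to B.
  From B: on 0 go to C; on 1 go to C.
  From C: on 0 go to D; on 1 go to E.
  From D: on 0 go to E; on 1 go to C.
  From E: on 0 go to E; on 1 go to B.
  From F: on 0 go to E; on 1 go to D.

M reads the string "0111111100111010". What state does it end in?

E

D --0--> E
E --1--> B
B --1--> C
C --1--> E
E --1--> B
B --1--> C
C --1--> E
E --1--> B
B --0--> C
C --0--> D
D --1--> C
C --1--> E
E --1--> B
B --0--> C
C --1--> E
E --0--> E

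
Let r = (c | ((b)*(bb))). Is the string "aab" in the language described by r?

Neither c nor ((b)*(bb)) matches aab.

no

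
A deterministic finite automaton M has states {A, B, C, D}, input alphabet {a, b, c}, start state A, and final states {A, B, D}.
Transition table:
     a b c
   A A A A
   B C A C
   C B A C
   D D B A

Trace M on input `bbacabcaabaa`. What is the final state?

A --b--> A
A --b--> A
A --a--> A
A --c--> A
A --a--> A
A --b--> A
A --c--> A
A --a--> A
A --a--> A
A --b--> A
A --a--> A
A --a--> A

A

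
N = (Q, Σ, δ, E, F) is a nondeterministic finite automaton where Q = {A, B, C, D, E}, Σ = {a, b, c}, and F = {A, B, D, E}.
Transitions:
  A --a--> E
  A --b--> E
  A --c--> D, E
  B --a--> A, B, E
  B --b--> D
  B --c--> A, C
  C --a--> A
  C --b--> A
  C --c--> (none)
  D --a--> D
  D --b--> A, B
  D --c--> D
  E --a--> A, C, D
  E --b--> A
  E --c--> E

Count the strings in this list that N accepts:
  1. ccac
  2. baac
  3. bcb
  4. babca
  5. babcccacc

5

ccac: accepted
baac: accepted
bcb: accepted
babca: accepted
babcccacc: accepted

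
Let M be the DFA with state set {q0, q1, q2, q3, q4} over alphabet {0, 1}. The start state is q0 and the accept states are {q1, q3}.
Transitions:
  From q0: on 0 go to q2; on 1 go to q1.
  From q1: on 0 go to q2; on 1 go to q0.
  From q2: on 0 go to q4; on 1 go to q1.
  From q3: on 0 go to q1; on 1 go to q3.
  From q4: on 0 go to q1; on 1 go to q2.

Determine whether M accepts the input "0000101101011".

q0 --0--> q2
q2 --0--> q4
q4 --0--> q1
q1 --0--> q2
q2 --1--> q1
q1 --0--> q2
q2 --1--> q1
q1 --1--> q0
q0 --0--> q2
q2 --1--> q1
q1 --0--> q2
q2 --1--> q1
q1 --1--> q0
End in state q0, which is not an accepting state.

rejected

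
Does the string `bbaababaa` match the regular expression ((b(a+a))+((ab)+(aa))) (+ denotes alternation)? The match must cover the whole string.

no

Neither (b(a+a)) nor ((ab)+(aa)) matches bbaababaa.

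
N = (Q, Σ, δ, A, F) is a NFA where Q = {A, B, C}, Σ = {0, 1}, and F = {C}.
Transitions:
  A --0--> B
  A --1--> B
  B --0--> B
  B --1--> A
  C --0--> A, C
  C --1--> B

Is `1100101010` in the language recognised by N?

Start: {A}
read 1: {B}
read 1: {A}
read 0: {B}
read 0: {B}
read 1: {A}
read 0: {B}
read 1: {A}
read 0: {B}
read 1: {A}
read 0: {B}
Reachable ∩ accepting = {} — empty.

rejected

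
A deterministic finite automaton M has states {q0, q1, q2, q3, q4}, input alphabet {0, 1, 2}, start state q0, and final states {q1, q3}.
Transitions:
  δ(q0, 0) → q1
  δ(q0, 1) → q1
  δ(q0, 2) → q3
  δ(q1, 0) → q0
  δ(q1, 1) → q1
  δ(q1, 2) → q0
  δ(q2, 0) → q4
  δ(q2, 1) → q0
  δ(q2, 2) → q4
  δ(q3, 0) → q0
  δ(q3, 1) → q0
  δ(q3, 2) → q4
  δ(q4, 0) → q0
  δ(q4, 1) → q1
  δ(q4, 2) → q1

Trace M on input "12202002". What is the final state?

q0

q0 --1--> q1
q1 --2--> q0
q0 --2--> q3
q3 --0--> q0
q0 --2--> q3
q3 --0--> q0
q0 --0--> q1
q1 --2--> q0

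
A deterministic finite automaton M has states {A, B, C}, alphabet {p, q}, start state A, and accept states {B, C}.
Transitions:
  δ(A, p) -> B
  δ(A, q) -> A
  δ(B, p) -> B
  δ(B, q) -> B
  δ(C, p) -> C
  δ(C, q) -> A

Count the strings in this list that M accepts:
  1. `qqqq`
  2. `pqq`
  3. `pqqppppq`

`qqqq`: rejected
`pqq`: accepted
`pqqppppq`: accepted

2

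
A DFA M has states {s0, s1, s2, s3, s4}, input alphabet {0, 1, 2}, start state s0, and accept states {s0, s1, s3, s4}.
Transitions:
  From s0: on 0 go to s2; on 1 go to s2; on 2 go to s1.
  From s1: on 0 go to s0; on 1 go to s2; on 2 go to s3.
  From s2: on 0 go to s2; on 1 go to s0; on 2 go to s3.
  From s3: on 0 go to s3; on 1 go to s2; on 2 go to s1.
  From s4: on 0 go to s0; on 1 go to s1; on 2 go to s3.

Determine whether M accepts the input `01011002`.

accepted

s0 --0--> s2
s2 --1--> s0
s0 --0--> s2
s2 --1--> s0
s0 --1--> s2
s2 --0--> s2
s2 --0--> s2
s2 --2--> s3
End in state s3, which is an accepting state.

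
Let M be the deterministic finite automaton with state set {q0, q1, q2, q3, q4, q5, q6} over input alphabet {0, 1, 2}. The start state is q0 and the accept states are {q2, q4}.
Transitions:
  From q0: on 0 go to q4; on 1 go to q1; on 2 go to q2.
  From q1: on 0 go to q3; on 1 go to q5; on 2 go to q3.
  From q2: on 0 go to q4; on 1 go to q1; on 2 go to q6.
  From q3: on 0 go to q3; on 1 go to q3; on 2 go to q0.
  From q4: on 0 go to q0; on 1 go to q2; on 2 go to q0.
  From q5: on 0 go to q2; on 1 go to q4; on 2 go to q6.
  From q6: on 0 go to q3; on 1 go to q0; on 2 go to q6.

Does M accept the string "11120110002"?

rejected

q0 --1--> q1
q1 --1--> q5
q5 --1--> q4
q4 --2--> q0
q0 --0--> q4
q4 --1--> q2
q2 --1--> q1
q1 --0--> q3
q3 --0--> q3
q3 --0--> q3
q3 --2--> q0
End in state q0, which is not an accepting state.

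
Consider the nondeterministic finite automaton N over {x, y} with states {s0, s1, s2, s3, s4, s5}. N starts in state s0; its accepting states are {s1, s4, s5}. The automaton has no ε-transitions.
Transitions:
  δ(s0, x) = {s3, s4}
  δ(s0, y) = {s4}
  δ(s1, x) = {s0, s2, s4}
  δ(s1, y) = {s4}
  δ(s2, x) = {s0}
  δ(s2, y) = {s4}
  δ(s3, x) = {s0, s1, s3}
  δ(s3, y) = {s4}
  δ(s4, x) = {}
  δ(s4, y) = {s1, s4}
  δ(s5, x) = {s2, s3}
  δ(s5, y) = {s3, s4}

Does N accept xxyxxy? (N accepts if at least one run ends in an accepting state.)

Start: {s0}
read x: {s3, s4}
read x: {s0, s1, s3}
read y: {s4}
read x: {}
The reachable set is empty and stays empty for the remaining 2 symbols.
Reachable ∩ accepting = {} — empty.

rejected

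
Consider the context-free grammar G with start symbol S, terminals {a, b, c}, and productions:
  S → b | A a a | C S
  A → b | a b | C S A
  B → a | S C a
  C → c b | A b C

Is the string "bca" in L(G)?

no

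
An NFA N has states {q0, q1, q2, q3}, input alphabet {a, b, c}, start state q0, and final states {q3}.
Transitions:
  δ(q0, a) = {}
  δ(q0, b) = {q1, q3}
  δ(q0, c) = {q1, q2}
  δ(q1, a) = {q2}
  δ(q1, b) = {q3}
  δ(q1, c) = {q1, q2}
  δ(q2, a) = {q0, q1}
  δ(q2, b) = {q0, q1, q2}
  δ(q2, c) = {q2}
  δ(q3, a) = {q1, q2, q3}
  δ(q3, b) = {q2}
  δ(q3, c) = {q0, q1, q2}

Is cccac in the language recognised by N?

rejected

Start: {q0}
read c: {q1, q2}
read c: {q1, q2}
read c: {q1, q2}
read a: {q0, q1, q2}
read c: {q1, q2}
Reachable ∩ accepting = {} — empty.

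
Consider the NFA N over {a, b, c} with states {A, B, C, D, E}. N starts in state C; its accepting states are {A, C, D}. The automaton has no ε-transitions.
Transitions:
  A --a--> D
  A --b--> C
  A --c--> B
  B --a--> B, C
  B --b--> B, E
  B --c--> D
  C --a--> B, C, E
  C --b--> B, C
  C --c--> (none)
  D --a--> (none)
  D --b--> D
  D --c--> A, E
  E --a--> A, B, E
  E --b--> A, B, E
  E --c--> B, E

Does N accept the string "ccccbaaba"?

Start: {C}
read c: {}
The reachable set is empty and stays empty for the remaining 8 symbols.
Reachable ∩ accepting = {} — empty.

rejected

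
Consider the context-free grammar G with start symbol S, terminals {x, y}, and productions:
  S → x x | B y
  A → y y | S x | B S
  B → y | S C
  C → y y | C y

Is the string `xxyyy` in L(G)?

S ⇒ By ⇒ SCy ⇒ xxCy ⇒ xxyyy

yes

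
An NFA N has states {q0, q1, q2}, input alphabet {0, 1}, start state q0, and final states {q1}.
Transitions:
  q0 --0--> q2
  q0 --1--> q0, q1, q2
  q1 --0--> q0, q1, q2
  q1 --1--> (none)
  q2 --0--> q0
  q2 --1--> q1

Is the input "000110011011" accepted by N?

Start: {q0}
read 0: {q2}
read 0: {q0}
read 0: {q2}
read 1: {q1}
read 1: {}
The reachable set is empty and stays empty for the remaining 7 symbols.
Reachable ∩ accepting = {} — empty.

rejected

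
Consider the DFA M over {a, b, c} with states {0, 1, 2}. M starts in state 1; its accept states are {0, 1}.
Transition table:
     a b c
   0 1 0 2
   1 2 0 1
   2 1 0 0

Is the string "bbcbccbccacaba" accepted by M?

1 --b--> 0
0 --b--> 0
0 --c--> 2
2 --b--> 0
0 --c--> 2
2 --c--> 0
0 --b--> 0
0 --c--> 2
2 --c--> 0
0 --a--> 1
1 --c--> 1
1 --a--> 2
2 --b--> 0
0 --a--> 1
End in state 1, which is an accepting state.

accepted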